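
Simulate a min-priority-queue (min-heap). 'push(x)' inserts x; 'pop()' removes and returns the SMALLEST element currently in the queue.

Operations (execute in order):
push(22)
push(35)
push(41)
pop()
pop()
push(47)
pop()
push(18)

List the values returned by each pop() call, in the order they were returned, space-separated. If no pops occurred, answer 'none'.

Answer: 22 35 41

Derivation:
push(22): heap contents = [22]
push(35): heap contents = [22, 35]
push(41): heap contents = [22, 35, 41]
pop() → 22: heap contents = [35, 41]
pop() → 35: heap contents = [41]
push(47): heap contents = [41, 47]
pop() → 41: heap contents = [47]
push(18): heap contents = [18, 47]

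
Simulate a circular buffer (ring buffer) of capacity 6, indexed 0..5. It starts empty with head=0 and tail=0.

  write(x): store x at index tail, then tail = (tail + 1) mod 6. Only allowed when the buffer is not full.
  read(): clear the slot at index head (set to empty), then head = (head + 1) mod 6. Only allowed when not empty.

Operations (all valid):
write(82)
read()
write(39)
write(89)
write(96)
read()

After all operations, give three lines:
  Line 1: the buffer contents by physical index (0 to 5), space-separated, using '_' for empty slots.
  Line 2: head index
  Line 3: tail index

write(82): buf=[82 _ _ _ _ _], head=0, tail=1, size=1
read(): buf=[_ _ _ _ _ _], head=1, tail=1, size=0
write(39): buf=[_ 39 _ _ _ _], head=1, tail=2, size=1
write(89): buf=[_ 39 89 _ _ _], head=1, tail=3, size=2
write(96): buf=[_ 39 89 96 _ _], head=1, tail=4, size=3
read(): buf=[_ _ 89 96 _ _], head=2, tail=4, size=2

Answer: _ _ 89 96 _ _
2
4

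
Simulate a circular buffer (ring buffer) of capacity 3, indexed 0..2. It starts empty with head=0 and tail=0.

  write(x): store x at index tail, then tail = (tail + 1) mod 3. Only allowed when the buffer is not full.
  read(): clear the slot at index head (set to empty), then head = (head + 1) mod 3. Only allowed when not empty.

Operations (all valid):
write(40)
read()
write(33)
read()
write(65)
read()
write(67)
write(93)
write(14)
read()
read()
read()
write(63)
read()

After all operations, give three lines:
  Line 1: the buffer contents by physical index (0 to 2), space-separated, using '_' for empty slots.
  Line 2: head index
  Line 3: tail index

Answer: _ _ _
1
1

Derivation:
write(40): buf=[40 _ _], head=0, tail=1, size=1
read(): buf=[_ _ _], head=1, tail=1, size=0
write(33): buf=[_ 33 _], head=1, tail=2, size=1
read(): buf=[_ _ _], head=2, tail=2, size=0
write(65): buf=[_ _ 65], head=2, tail=0, size=1
read(): buf=[_ _ _], head=0, tail=0, size=0
write(67): buf=[67 _ _], head=0, tail=1, size=1
write(93): buf=[67 93 _], head=0, tail=2, size=2
write(14): buf=[67 93 14], head=0, tail=0, size=3
read(): buf=[_ 93 14], head=1, tail=0, size=2
read(): buf=[_ _ 14], head=2, tail=0, size=1
read(): buf=[_ _ _], head=0, tail=0, size=0
write(63): buf=[63 _ _], head=0, tail=1, size=1
read(): buf=[_ _ _], head=1, tail=1, size=0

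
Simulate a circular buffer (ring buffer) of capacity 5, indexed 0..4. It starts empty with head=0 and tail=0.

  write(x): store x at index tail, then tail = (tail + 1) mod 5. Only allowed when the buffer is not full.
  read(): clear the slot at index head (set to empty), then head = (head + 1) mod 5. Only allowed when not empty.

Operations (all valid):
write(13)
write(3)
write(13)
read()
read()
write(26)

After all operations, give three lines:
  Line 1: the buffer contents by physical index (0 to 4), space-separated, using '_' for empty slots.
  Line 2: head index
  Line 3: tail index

Answer: _ _ 13 26 _
2
4

Derivation:
write(13): buf=[13 _ _ _ _], head=0, tail=1, size=1
write(3): buf=[13 3 _ _ _], head=0, tail=2, size=2
write(13): buf=[13 3 13 _ _], head=0, tail=3, size=3
read(): buf=[_ 3 13 _ _], head=1, tail=3, size=2
read(): buf=[_ _ 13 _ _], head=2, tail=3, size=1
write(26): buf=[_ _ 13 26 _], head=2, tail=4, size=2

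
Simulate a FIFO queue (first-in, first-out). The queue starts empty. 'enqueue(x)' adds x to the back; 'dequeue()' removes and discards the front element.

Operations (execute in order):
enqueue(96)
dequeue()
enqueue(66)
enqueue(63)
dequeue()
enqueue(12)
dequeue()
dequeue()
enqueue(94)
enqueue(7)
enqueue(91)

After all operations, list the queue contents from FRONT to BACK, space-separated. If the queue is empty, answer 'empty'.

Answer: 94 7 91

Derivation:
enqueue(96): [96]
dequeue(): []
enqueue(66): [66]
enqueue(63): [66, 63]
dequeue(): [63]
enqueue(12): [63, 12]
dequeue(): [12]
dequeue(): []
enqueue(94): [94]
enqueue(7): [94, 7]
enqueue(91): [94, 7, 91]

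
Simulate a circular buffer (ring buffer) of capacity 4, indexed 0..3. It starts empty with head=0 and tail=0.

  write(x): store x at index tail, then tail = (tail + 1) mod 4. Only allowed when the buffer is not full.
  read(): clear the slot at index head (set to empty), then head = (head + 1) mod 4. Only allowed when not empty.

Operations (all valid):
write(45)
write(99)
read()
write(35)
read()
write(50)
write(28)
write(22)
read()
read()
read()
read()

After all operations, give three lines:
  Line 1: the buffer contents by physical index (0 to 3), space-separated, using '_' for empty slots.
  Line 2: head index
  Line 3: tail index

write(45): buf=[45 _ _ _], head=0, tail=1, size=1
write(99): buf=[45 99 _ _], head=0, tail=2, size=2
read(): buf=[_ 99 _ _], head=1, tail=2, size=1
write(35): buf=[_ 99 35 _], head=1, tail=3, size=2
read(): buf=[_ _ 35 _], head=2, tail=3, size=1
write(50): buf=[_ _ 35 50], head=2, tail=0, size=2
write(28): buf=[28 _ 35 50], head=2, tail=1, size=3
write(22): buf=[28 22 35 50], head=2, tail=2, size=4
read(): buf=[28 22 _ 50], head=3, tail=2, size=3
read(): buf=[28 22 _ _], head=0, tail=2, size=2
read(): buf=[_ 22 _ _], head=1, tail=2, size=1
read(): buf=[_ _ _ _], head=2, tail=2, size=0

Answer: _ _ _ _
2
2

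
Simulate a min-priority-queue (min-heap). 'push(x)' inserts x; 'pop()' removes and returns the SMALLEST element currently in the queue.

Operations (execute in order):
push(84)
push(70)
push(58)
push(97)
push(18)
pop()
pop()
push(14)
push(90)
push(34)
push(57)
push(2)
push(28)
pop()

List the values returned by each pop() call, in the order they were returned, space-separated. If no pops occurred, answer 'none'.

Answer: 18 58 2

Derivation:
push(84): heap contents = [84]
push(70): heap contents = [70, 84]
push(58): heap contents = [58, 70, 84]
push(97): heap contents = [58, 70, 84, 97]
push(18): heap contents = [18, 58, 70, 84, 97]
pop() → 18: heap contents = [58, 70, 84, 97]
pop() → 58: heap contents = [70, 84, 97]
push(14): heap contents = [14, 70, 84, 97]
push(90): heap contents = [14, 70, 84, 90, 97]
push(34): heap contents = [14, 34, 70, 84, 90, 97]
push(57): heap contents = [14, 34, 57, 70, 84, 90, 97]
push(2): heap contents = [2, 14, 34, 57, 70, 84, 90, 97]
push(28): heap contents = [2, 14, 28, 34, 57, 70, 84, 90, 97]
pop() → 2: heap contents = [14, 28, 34, 57, 70, 84, 90, 97]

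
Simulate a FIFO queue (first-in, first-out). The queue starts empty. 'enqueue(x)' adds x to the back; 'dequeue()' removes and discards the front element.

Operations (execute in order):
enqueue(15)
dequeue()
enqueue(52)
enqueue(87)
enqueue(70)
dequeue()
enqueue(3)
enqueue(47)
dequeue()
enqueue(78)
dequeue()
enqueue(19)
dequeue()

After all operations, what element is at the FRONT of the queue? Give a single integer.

enqueue(15): queue = [15]
dequeue(): queue = []
enqueue(52): queue = [52]
enqueue(87): queue = [52, 87]
enqueue(70): queue = [52, 87, 70]
dequeue(): queue = [87, 70]
enqueue(3): queue = [87, 70, 3]
enqueue(47): queue = [87, 70, 3, 47]
dequeue(): queue = [70, 3, 47]
enqueue(78): queue = [70, 3, 47, 78]
dequeue(): queue = [3, 47, 78]
enqueue(19): queue = [3, 47, 78, 19]
dequeue(): queue = [47, 78, 19]

Answer: 47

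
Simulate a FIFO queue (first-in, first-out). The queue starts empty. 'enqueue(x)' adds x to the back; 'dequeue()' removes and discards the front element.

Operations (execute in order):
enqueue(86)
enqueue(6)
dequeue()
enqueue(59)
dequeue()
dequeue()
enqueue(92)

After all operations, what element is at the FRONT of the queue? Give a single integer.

Answer: 92

Derivation:
enqueue(86): queue = [86]
enqueue(6): queue = [86, 6]
dequeue(): queue = [6]
enqueue(59): queue = [6, 59]
dequeue(): queue = [59]
dequeue(): queue = []
enqueue(92): queue = [92]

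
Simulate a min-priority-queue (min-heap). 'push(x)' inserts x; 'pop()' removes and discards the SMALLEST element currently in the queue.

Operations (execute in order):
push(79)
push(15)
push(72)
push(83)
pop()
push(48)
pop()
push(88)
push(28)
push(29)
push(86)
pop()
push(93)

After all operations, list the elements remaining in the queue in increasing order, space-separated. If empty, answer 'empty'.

push(79): heap contents = [79]
push(15): heap contents = [15, 79]
push(72): heap contents = [15, 72, 79]
push(83): heap contents = [15, 72, 79, 83]
pop() → 15: heap contents = [72, 79, 83]
push(48): heap contents = [48, 72, 79, 83]
pop() → 48: heap contents = [72, 79, 83]
push(88): heap contents = [72, 79, 83, 88]
push(28): heap contents = [28, 72, 79, 83, 88]
push(29): heap contents = [28, 29, 72, 79, 83, 88]
push(86): heap contents = [28, 29, 72, 79, 83, 86, 88]
pop() → 28: heap contents = [29, 72, 79, 83, 86, 88]
push(93): heap contents = [29, 72, 79, 83, 86, 88, 93]

Answer: 29 72 79 83 86 88 93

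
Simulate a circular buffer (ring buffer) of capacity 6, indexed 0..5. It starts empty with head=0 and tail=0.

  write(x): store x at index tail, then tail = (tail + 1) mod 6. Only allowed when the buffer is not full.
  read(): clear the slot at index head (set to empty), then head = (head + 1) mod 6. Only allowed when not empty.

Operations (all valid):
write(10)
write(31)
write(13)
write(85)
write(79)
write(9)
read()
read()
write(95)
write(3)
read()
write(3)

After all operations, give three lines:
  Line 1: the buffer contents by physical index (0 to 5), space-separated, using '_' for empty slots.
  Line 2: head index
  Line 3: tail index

Answer: 95 3 3 85 79 9
3
3

Derivation:
write(10): buf=[10 _ _ _ _ _], head=0, tail=1, size=1
write(31): buf=[10 31 _ _ _ _], head=0, tail=2, size=2
write(13): buf=[10 31 13 _ _ _], head=0, tail=3, size=3
write(85): buf=[10 31 13 85 _ _], head=0, tail=4, size=4
write(79): buf=[10 31 13 85 79 _], head=0, tail=5, size=5
write(9): buf=[10 31 13 85 79 9], head=0, tail=0, size=6
read(): buf=[_ 31 13 85 79 9], head=1, tail=0, size=5
read(): buf=[_ _ 13 85 79 9], head=2, tail=0, size=4
write(95): buf=[95 _ 13 85 79 9], head=2, tail=1, size=5
write(3): buf=[95 3 13 85 79 9], head=2, tail=2, size=6
read(): buf=[95 3 _ 85 79 9], head=3, tail=2, size=5
write(3): buf=[95 3 3 85 79 9], head=3, tail=3, size=6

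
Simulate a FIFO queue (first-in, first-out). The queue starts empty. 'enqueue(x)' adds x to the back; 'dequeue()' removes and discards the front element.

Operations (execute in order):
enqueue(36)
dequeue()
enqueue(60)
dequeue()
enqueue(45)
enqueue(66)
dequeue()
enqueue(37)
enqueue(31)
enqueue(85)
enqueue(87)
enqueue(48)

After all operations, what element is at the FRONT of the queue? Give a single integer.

enqueue(36): queue = [36]
dequeue(): queue = []
enqueue(60): queue = [60]
dequeue(): queue = []
enqueue(45): queue = [45]
enqueue(66): queue = [45, 66]
dequeue(): queue = [66]
enqueue(37): queue = [66, 37]
enqueue(31): queue = [66, 37, 31]
enqueue(85): queue = [66, 37, 31, 85]
enqueue(87): queue = [66, 37, 31, 85, 87]
enqueue(48): queue = [66, 37, 31, 85, 87, 48]

Answer: 66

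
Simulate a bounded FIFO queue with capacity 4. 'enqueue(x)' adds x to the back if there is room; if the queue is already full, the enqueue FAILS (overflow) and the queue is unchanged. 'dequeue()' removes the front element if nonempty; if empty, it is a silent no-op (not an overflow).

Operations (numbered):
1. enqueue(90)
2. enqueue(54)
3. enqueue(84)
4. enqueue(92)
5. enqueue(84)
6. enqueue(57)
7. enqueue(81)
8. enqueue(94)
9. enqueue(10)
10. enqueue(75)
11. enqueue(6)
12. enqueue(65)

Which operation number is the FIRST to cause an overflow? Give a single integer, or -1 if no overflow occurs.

Answer: 5

Derivation:
1. enqueue(90): size=1
2. enqueue(54): size=2
3. enqueue(84): size=3
4. enqueue(92): size=4
5. enqueue(84): size=4=cap → OVERFLOW (fail)
6. enqueue(57): size=4=cap → OVERFLOW (fail)
7. enqueue(81): size=4=cap → OVERFLOW (fail)
8. enqueue(94): size=4=cap → OVERFLOW (fail)
9. enqueue(10): size=4=cap → OVERFLOW (fail)
10. enqueue(75): size=4=cap → OVERFLOW (fail)
11. enqueue(6): size=4=cap → OVERFLOW (fail)
12. enqueue(65): size=4=cap → OVERFLOW (fail)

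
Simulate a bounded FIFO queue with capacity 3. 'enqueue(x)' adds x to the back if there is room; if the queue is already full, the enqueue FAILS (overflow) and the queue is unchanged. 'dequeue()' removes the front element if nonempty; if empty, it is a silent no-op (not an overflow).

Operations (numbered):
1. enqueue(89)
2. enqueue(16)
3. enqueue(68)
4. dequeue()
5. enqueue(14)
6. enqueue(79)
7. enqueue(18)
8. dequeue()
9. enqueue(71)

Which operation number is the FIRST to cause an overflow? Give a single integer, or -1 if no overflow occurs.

1. enqueue(89): size=1
2. enqueue(16): size=2
3. enqueue(68): size=3
4. dequeue(): size=2
5. enqueue(14): size=3
6. enqueue(79): size=3=cap → OVERFLOW (fail)
7. enqueue(18): size=3=cap → OVERFLOW (fail)
8. dequeue(): size=2
9. enqueue(71): size=3

Answer: 6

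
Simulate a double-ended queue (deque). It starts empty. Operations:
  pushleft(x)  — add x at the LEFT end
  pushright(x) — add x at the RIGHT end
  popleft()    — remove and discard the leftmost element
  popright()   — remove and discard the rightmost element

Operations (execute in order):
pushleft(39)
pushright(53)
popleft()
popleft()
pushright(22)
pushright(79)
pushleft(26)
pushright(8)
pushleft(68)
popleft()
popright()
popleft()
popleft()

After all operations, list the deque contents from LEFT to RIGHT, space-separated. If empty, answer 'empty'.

pushleft(39): [39]
pushright(53): [39, 53]
popleft(): [53]
popleft(): []
pushright(22): [22]
pushright(79): [22, 79]
pushleft(26): [26, 22, 79]
pushright(8): [26, 22, 79, 8]
pushleft(68): [68, 26, 22, 79, 8]
popleft(): [26, 22, 79, 8]
popright(): [26, 22, 79]
popleft(): [22, 79]
popleft(): [79]

Answer: 79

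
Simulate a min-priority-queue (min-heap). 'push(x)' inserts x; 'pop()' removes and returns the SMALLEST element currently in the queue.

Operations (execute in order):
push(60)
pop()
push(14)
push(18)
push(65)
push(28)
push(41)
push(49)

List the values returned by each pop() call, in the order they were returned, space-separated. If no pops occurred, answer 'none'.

push(60): heap contents = [60]
pop() → 60: heap contents = []
push(14): heap contents = [14]
push(18): heap contents = [14, 18]
push(65): heap contents = [14, 18, 65]
push(28): heap contents = [14, 18, 28, 65]
push(41): heap contents = [14, 18, 28, 41, 65]
push(49): heap contents = [14, 18, 28, 41, 49, 65]

Answer: 60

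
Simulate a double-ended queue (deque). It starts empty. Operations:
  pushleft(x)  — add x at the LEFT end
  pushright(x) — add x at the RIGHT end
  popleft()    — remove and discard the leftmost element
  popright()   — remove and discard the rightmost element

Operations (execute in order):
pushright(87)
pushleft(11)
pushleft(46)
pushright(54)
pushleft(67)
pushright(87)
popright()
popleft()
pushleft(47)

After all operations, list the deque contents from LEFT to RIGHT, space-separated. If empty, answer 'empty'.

pushright(87): [87]
pushleft(11): [11, 87]
pushleft(46): [46, 11, 87]
pushright(54): [46, 11, 87, 54]
pushleft(67): [67, 46, 11, 87, 54]
pushright(87): [67, 46, 11, 87, 54, 87]
popright(): [67, 46, 11, 87, 54]
popleft(): [46, 11, 87, 54]
pushleft(47): [47, 46, 11, 87, 54]

Answer: 47 46 11 87 54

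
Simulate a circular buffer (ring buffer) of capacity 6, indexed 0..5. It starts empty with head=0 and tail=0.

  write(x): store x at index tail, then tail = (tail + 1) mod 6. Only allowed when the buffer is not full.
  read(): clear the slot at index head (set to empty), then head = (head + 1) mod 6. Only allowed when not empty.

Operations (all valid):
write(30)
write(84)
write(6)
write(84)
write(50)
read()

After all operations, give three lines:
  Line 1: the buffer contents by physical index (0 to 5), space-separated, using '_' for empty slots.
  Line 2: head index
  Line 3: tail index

Answer: _ 84 6 84 50 _
1
5

Derivation:
write(30): buf=[30 _ _ _ _ _], head=0, tail=1, size=1
write(84): buf=[30 84 _ _ _ _], head=0, tail=2, size=2
write(6): buf=[30 84 6 _ _ _], head=0, tail=3, size=3
write(84): buf=[30 84 6 84 _ _], head=0, tail=4, size=4
write(50): buf=[30 84 6 84 50 _], head=0, tail=5, size=5
read(): buf=[_ 84 6 84 50 _], head=1, tail=5, size=4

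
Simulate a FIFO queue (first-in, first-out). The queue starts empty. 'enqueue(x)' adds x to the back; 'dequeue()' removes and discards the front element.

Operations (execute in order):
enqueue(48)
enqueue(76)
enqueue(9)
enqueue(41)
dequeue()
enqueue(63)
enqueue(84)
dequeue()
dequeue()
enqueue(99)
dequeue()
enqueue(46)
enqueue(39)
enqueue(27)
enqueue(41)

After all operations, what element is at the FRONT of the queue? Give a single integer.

Answer: 63

Derivation:
enqueue(48): queue = [48]
enqueue(76): queue = [48, 76]
enqueue(9): queue = [48, 76, 9]
enqueue(41): queue = [48, 76, 9, 41]
dequeue(): queue = [76, 9, 41]
enqueue(63): queue = [76, 9, 41, 63]
enqueue(84): queue = [76, 9, 41, 63, 84]
dequeue(): queue = [9, 41, 63, 84]
dequeue(): queue = [41, 63, 84]
enqueue(99): queue = [41, 63, 84, 99]
dequeue(): queue = [63, 84, 99]
enqueue(46): queue = [63, 84, 99, 46]
enqueue(39): queue = [63, 84, 99, 46, 39]
enqueue(27): queue = [63, 84, 99, 46, 39, 27]
enqueue(41): queue = [63, 84, 99, 46, 39, 27, 41]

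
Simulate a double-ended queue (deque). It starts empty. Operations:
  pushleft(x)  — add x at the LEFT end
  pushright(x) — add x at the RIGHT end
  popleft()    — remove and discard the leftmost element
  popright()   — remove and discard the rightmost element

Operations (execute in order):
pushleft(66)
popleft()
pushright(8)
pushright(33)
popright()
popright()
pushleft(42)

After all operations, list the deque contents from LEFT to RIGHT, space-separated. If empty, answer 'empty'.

pushleft(66): [66]
popleft(): []
pushright(8): [8]
pushright(33): [8, 33]
popright(): [8]
popright(): []
pushleft(42): [42]

Answer: 42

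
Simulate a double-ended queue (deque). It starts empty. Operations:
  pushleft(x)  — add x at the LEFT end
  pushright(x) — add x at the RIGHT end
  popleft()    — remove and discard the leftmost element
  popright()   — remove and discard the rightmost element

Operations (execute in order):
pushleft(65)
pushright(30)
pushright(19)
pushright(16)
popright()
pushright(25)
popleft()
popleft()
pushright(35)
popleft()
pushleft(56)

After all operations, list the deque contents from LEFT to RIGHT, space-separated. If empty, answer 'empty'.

pushleft(65): [65]
pushright(30): [65, 30]
pushright(19): [65, 30, 19]
pushright(16): [65, 30, 19, 16]
popright(): [65, 30, 19]
pushright(25): [65, 30, 19, 25]
popleft(): [30, 19, 25]
popleft(): [19, 25]
pushright(35): [19, 25, 35]
popleft(): [25, 35]
pushleft(56): [56, 25, 35]

Answer: 56 25 35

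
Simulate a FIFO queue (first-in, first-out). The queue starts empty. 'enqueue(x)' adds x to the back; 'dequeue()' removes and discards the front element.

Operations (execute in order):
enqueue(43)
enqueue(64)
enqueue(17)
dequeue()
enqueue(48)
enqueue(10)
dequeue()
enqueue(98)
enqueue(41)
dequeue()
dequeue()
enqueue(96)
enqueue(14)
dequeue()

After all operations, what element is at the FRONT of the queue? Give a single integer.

Answer: 98

Derivation:
enqueue(43): queue = [43]
enqueue(64): queue = [43, 64]
enqueue(17): queue = [43, 64, 17]
dequeue(): queue = [64, 17]
enqueue(48): queue = [64, 17, 48]
enqueue(10): queue = [64, 17, 48, 10]
dequeue(): queue = [17, 48, 10]
enqueue(98): queue = [17, 48, 10, 98]
enqueue(41): queue = [17, 48, 10, 98, 41]
dequeue(): queue = [48, 10, 98, 41]
dequeue(): queue = [10, 98, 41]
enqueue(96): queue = [10, 98, 41, 96]
enqueue(14): queue = [10, 98, 41, 96, 14]
dequeue(): queue = [98, 41, 96, 14]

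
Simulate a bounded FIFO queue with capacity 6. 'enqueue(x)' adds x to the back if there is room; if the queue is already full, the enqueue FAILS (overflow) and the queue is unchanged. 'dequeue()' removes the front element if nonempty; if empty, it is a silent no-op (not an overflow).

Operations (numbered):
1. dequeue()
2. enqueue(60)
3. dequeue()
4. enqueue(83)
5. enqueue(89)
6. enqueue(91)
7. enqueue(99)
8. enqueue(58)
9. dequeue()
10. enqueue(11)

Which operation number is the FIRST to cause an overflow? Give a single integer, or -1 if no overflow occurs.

Answer: -1

Derivation:
1. dequeue(): empty, no-op, size=0
2. enqueue(60): size=1
3. dequeue(): size=0
4. enqueue(83): size=1
5. enqueue(89): size=2
6. enqueue(91): size=3
7. enqueue(99): size=4
8. enqueue(58): size=5
9. dequeue(): size=4
10. enqueue(11): size=5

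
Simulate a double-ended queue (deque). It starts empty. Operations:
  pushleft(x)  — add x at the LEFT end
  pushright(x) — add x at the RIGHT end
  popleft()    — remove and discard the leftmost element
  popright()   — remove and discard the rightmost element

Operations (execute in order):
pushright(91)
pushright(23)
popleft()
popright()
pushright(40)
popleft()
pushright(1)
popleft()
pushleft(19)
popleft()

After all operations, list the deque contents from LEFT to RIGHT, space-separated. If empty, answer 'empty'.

Answer: empty

Derivation:
pushright(91): [91]
pushright(23): [91, 23]
popleft(): [23]
popright(): []
pushright(40): [40]
popleft(): []
pushright(1): [1]
popleft(): []
pushleft(19): [19]
popleft(): []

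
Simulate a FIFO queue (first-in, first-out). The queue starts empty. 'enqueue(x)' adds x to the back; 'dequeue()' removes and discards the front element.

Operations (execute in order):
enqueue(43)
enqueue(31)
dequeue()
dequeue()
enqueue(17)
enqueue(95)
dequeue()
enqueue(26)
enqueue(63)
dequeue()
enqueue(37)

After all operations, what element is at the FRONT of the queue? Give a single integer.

enqueue(43): queue = [43]
enqueue(31): queue = [43, 31]
dequeue(): queue = [31]
dequeue(): queue = []
enqueue(17): queue = [17]
enqueue(95): queue = [17, 95]
dequeue(): queue = [95]
enqueue(26): queue = [95, 26]
enqueue(63): queue = [95, 26, 63]
dequeue(): queue = [26, 63]
enqueue(37): queue = [26, 63, 37]

Answer: 26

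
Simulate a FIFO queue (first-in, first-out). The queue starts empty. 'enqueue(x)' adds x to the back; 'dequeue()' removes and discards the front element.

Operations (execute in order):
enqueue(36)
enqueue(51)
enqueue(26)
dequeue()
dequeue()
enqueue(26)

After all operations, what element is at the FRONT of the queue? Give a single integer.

enqueue(36): queue = [36]
enqueue(51): queue = [36, 51]
enqueue(26): queue = [36, 51, 26]
dequeue(): queue = [51, 26]
dequeue(): queue = [26]
enqueue(26): queue = [26, 26]

Answer: 26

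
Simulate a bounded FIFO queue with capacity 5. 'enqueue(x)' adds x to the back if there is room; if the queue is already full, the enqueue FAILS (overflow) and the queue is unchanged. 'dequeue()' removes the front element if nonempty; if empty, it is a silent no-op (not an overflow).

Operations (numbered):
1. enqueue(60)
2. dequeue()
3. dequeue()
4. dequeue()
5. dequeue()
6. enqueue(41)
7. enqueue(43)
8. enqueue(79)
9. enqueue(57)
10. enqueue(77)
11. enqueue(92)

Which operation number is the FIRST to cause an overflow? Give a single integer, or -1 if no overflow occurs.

Answer: 11

Derivation:
1. enqueue(60): size=1
2. dequeue(): size=0
3. dequeue(): empty, no-op, size=0
4. dequeue(): empty, no-op, size=0
5. dequeue(): empty, no-op, size=0
6. enqueue(41): size=1
7. enqueue(43): size=2
8. enqueue(79): size=3
9. enqueue(57): size=4
10. enqueue(77): size=5
11. enqueue(92): size=5=cap → OVERFLOW (fail)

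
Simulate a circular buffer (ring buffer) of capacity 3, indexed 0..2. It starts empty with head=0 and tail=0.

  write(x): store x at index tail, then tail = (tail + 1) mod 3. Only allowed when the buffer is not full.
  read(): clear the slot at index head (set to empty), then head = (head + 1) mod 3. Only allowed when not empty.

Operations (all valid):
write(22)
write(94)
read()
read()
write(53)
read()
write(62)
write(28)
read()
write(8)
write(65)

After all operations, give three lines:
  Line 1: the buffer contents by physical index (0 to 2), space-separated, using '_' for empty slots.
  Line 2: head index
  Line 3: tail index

Answer: 65 28 8
1
1

Derivation:
write(22): buf=[22 _ _], head=0, tail=1, size=1
write(94): buf=[22 94 _], head=0, tail=2, size=2
read(): buf=[_ 94 _], head=1, tail=2, size=1
read(): buf=[_ _ _], head=2, tail=2, size=0
write(53): buf=[_ _ 53], head=2, tail=0, size=1
read(): buf=[_ _ _], head=0, tail=0, size=0
write(62): buf=[62 _ _], head=0, tail=1, size=1
write(28): buf=[62 28 _], head=0, tail=2, size=2
read(): buf=[_ 28 _], head=1, tail=2, size=1
write(8): buf=[_ 28 8], head=1, tail=0, size=2
write(65): buf=[65 28 8], head=1, tail=1, size=3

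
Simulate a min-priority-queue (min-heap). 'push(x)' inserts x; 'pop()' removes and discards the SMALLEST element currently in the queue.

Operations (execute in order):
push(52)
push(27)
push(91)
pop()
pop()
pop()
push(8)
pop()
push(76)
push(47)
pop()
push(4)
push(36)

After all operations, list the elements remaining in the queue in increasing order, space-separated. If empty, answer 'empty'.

push(52): heap contents = [52]
push(27): heap contents = [27, 52]
push(91): heap contents = [27, 52, 91]
pop() → 27: heap contents = [52, 91]
pop() → 52: heap contents = [91]
pop() → 91: heap contents = []
push(8): heap contents = [8]
pop() → 8: heap contents = []
push(76): heap contents = [76]
push(47): heap contents = [47, 76]
pop() → 47: heap contents = [76]
push(4): heap contents = [4, 76]
push(36): heap contents = [4, 36, 76]

Answer: 4 36 76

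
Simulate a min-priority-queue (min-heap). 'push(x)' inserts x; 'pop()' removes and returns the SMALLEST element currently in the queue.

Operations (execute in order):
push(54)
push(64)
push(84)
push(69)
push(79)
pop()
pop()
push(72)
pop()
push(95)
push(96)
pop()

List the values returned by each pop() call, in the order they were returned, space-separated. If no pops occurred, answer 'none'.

Answer: 54 64 69 72

Derivation:
push(54): heap contents = [54]
push(64): heap contents = [54, 64]
push(84): heap contents = [54, 64, 84]
push(69): heap contents = [54, 64, 69, 84]
push(79): heap contents = [54, 64, 69, 79, 84]
pop() → 54: heap contents = [64, 69, 79, 84]
pop() → 64: heap contents = [69, 79, 84]
push(72): heap contents = [69, 72, 79, 84]
pop() → 69: heap contents = [72, 79, 84]
push(95): heap contents = [72, 79, 84, 95]
push(96): heap contents = [72, 79, 84, 95, 96]
pop() → 72: heap contents = [79, 84, 95, 96]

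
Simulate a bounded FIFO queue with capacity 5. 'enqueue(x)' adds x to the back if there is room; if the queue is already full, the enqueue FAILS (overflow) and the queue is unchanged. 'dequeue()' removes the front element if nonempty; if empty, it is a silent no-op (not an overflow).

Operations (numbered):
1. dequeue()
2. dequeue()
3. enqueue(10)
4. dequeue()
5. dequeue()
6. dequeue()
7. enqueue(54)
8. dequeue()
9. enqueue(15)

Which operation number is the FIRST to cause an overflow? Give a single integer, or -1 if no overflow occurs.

1. dequeue(): empty, no-op, size=0
2. dequeue(): empty, no-op, size=0
3. enqueue(10): size=1
4. dequeue(): size=0
5. dequeue(): empty, no-op, size=0
6. dequeue(): empty, no-op, size=0
7. enqueue(54): size=1
8. dequeue(): size=0
9. enqueue(15): size=1

Answer: -1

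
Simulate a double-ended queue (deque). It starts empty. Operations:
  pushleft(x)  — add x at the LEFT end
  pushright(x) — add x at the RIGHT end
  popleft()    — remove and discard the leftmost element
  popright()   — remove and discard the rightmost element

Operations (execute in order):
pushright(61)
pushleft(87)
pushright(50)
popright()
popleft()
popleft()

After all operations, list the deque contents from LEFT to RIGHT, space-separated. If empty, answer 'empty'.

Answer: empty

Derivation:
pushright(61): [61]
pushleft(87): [87, 61]
pushright(50): [87, 61, 50]
popright(): [87, 61]
popleft(): [61]
popleft(): []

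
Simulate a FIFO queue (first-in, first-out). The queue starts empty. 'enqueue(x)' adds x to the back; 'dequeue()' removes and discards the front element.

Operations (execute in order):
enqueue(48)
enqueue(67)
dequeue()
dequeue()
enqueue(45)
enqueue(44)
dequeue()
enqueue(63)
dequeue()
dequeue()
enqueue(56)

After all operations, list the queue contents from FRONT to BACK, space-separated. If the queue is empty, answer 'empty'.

enqueue(48): [48]
enqueue(67): [48, 67]
dequeue(): [67]
dequeue(): []
enqueue(45): [45]
enqueue(44): [45, 44]
dequeue(): [44]
enqueue(63): [44, 63]
dequeue(): [63]
dequeue(): []
enqueue(56): [56]

Answer: 56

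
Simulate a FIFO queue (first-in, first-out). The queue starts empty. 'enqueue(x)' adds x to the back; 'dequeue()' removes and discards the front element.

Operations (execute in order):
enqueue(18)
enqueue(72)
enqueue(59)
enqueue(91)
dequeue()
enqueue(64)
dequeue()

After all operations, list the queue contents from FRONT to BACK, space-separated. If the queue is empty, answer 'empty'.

Answer: 59 91 64

Derivation:
enqueue(18): [18]
enqueue(72): [18, 72]
enqueue(59): [18, 72, 59]
enqueue(91): [18, 72, 59, 91]
dequeue(): [72, 59, 91]
enqueue(64): [72, 59, 91, 64]
dequeue(): [59, 91, 64]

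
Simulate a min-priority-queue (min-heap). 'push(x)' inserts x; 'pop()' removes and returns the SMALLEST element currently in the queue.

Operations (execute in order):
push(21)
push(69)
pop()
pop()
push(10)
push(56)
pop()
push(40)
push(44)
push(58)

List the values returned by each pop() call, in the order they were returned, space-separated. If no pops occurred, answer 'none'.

Answer: 21 69 10

Derivation:
push(21): heap contents = [21]
push(69): heap contents = [21, 69]
pop() → 21: heap contents = [69]
pop() → 69: heap contents = []
push(10): heap contents = [10]
push(56): heap contents = [10, 56]
pop() → 10: heap contents = [56]
push(40): heap contents = [40, 56]
push(44): heap contents = [40, 44, 56]
push(58): heap contents = [40, 44, 56, 58]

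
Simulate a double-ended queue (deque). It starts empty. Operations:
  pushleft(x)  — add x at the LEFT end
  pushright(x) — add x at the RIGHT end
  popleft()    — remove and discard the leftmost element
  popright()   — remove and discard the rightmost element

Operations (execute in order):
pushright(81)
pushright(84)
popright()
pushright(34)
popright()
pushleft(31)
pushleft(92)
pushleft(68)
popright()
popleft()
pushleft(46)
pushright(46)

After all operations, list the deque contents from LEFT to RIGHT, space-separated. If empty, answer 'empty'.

Answer: 46 92 31 46

Derivation:
pushright(81): [81]
pushright(84): [81, 84]
popright(): [81]
pushright(34): [81, 34]
popright(): [81]
pushleft(31): [31, 81]
pushleft(92): [92, 31, 81]
pushleft(68): [68, 92, 31, 81]
popright(): [68, 92, 31]
popleft(): [92, 31]
pushleft(46): [46, 92, 31]
pushright(46): [46, 92, 31, 46]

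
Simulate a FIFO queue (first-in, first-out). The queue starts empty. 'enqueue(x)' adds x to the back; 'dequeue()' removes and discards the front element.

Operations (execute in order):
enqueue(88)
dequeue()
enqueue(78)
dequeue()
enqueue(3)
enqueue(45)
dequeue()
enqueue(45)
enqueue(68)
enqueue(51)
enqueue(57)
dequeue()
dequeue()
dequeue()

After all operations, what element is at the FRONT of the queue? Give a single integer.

Answer: 51

Derivation:
enqueue(88): queue = [88]
dequeue(): queue = []
enqueue(78): queue = [78]
dequeue(): queue = []
enqueue(3): queue = [3]
enqueue(45): queue = [3, 45]
dequeue(): queue = [45]
enqueue(45): queue = [45, 45]
enqueue(68): queue = [45, 45, 68]
enqueue(51): queue = [45, 45, 68, 51]
enqueue(57): queue = [45, 45, 68, 51, 57]
dequeue(): queue = [45, 68, 51, 57]
dequeue(): queue = [68, 51, 57]
dequeue(): queue = [51, 57]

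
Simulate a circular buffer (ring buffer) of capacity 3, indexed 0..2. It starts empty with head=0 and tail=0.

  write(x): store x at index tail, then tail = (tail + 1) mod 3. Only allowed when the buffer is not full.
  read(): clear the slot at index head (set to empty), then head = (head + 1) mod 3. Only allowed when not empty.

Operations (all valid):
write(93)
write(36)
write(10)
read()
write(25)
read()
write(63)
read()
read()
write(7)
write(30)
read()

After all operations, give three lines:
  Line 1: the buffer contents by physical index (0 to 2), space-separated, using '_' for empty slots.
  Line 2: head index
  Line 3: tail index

Answer: 30 _ 7
2
1

Derivation:
write(93): buf=[93 _ _], head=0, tail=1, size=1
write(36): buf=[93 36 _], head=0, tail=2, size=2
write(10): buf=[93 36 10], head=0, tail=0, size=3
read(): buf=[_ 36 10], head=1, tail=0, size=2
write(25): buf=[25 36 10], head=1, tail=1, size=3
read(): buf=[25 _ 10], head=2, tail=1, size=2
write(63): buf=[25 63 10], head=2, tail=2, size=3
read(): buf=[25 63 _], head=0, tail=2, size=2
read(): buf=[_ 63 _], head=1, tail=2, size=1
write(7): buf=[_ 63 7], head=1, tail=0, size=2
write(30): buf=[30 63 7], head=1, tail=1, size=3
read(): buf=[30 _ 7], head=2, tail=1, size=2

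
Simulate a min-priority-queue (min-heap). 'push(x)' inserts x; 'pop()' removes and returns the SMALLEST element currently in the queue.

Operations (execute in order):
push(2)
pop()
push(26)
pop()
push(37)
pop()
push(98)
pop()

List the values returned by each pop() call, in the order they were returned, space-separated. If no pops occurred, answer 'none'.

Answer: 2 26 37 98

Derivation:
push(2): heap contents = [2]
pop() → 2: heap contents = []
push(26): heap contents = [26]
pop() → 26: heap contents = []
push(37): heap contents = [37]
pop() → 37: heap contents = []
push(98): heap contents = [98]
pop() → 98: heap contents = []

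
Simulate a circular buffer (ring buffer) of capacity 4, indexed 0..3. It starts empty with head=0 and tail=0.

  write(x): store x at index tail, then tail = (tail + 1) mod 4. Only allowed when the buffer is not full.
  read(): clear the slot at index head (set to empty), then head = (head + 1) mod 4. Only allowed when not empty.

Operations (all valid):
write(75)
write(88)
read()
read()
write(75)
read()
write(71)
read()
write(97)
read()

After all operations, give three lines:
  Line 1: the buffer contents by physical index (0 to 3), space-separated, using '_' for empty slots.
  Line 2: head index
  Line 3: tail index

write(75): buf=[75 _ _ _], head=0, tail=1, size=1
write(88): buf=[75 88 _ _], head=0, tail=2, size=2
read(): buf=[_ 88 _ _], head=1, tail=2, size=1
read(): buf=[_ _ _ _], head=2, tail=2, size=0
write(75): buf=[_ _ 75 _], head=2, tail=3, size=1
read(): buf=[_ _ _ _], head=3, tail=3, size=0
write(71): buf=[_ _ _ 71], head=3, tail=0, size=1
read(): buf=[_ _ _ _], head=0, tail=0, size=0
write(97): buf=[97 _ _ _], head=0, tail=1, size=1
read(): buf=[_ _ _ _], head=1, tail=1, size=0

Answer: _ _ _ _
1
1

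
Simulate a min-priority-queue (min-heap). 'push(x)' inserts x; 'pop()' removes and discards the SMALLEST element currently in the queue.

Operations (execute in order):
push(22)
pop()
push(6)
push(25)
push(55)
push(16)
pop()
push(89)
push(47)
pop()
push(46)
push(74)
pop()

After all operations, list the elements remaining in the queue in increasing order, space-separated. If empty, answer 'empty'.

Answer: 46 47 55 74 89

Derivation:
push(22): heap contents = [22]
pop() → 22: heap contents = []
push(6): heap contents = [6]
push(25): heap contents = [6, 25]
push(55): heap contents = [6, 25, 55]
push(16): heap contents = [6, 16, 25, 55]
pop() → 6: heap contents = [16, 25, 55]
push(89): heap contents = [16, 25, 55, 89]
push(47): heap contents = [16, 25, 47, 55, 89]
pop() → 16: heap contents = [25, 47, 55, 89]
push(46): heap contents = [25, 46, 47, 55, 89]
push(74): heap contents = [25, 46, 47, 55, 74, 89]
pop() → 25: heap contents = [46, 47, 55, 74, 89]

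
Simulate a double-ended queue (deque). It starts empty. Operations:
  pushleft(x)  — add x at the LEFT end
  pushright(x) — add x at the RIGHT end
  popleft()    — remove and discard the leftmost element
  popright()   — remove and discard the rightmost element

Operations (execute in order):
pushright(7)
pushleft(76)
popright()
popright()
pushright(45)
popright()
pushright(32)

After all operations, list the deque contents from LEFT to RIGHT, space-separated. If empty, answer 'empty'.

Answer: 32

Derivation:
pushright(7): [7]
pushleft(76): [76, 7]
popright(): [76]
popright(): []
pushright(45): [45]
popright(): []
pushright(32): [32]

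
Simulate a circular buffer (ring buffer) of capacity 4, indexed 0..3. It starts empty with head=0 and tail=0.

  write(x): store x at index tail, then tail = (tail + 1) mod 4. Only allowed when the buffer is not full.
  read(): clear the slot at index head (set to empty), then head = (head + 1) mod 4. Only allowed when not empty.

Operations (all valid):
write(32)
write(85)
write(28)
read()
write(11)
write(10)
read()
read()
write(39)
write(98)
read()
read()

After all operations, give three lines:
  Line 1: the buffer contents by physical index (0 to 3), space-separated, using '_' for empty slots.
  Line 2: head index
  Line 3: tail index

write(32): buf=[32 _ _ _], head=0, tail=1, size=1
write(85): buf=[32 85 _ _], head=0, tail=2, size=2
write(28): buf=[32 85 28 _], head=0, tail=3, size=3
read(): buf=[_ 85 28 _], head=1, tail=3, size=2
write(11): buf=[_ 85 28 11], head=1, tail=0, size=3
write(10): buf=[10 85 28 11], head=1, tail=1, size=4
read(): buf=[10 _ 28 11], head=2, tail=1, size=3
read(): buf=[10 _ _ 11], head=3, tail=1, size=2
write(39): buf=[10 39 _ 11], head=3, tail=2, size=3
write(98): buf=[10 39 98 11], head=3, tail=3, size=4
read(): buf=[10 39 98 _], head=0, tail=3, size=3
read(): buf=[_ 39 98 _], head=1, tail=3, size=2

Answer: _ 39 98 _
1
3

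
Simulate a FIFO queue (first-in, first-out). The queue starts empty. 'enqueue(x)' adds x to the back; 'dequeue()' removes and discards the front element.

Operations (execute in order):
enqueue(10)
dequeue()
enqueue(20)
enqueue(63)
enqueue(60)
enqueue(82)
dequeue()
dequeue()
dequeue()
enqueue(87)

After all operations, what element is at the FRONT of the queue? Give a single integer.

enqueue(10): queue = [10]
dequeue(): queue = []
enqueue(20): queue = [20]
enqueue(63): queue = [20, 63]
enqueue(60): queue = [20, 63, 60]
enqueue(82): queue = [20, 63, 60, 82]
dequeue(): queue = [63, 60, 82]
dequeue(): queue = [60, 82]
dequeue(): queue = [82]
enqueue(87): queue = [82, 87]

Answer: 82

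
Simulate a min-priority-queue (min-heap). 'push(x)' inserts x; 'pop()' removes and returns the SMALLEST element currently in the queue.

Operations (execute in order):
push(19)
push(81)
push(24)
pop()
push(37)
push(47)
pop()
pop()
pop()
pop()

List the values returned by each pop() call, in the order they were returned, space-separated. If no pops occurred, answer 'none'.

Answer: 19 24 37 47 81

Derivation:
push(19): heap contents = [19]
push(81): heap contents = [19, 81]
push(24): heap contents = [19, 24, 81]
pop() → 19: heap contents = [24, 81]
push(37): heap contents = [24, 37, 81]
push(47): heap contents = [24, 37, 47, 81]
pop() → 24: heap contents = [37, 47, 81]
pop() → 37: heap contents = [47, 81]
pop() → 47: heap contents = [81]
pop() → 81: heap contents = []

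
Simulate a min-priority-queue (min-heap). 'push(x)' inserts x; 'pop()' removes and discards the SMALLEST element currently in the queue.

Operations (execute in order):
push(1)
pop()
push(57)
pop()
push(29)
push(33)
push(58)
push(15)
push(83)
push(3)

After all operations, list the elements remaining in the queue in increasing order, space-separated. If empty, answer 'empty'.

push(1): heap contents = [1]
pop() → 1: heap contents = []
push(57): heap contents = [57]
pop() → 57: heap contents = []
push(29): heap contents = [29]
push(33): heap contents = [29, 33]
push(58): heap contents = [29, 33, 58]
push(15): heap contents = [15, 29, 33, 58]
push(83): heap contents = [15, 29, 33, 58, 83]
push(3): heap contents = [3, 15, 29, 33, 58, 83]

Answer: 3 15 29 33 58 83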